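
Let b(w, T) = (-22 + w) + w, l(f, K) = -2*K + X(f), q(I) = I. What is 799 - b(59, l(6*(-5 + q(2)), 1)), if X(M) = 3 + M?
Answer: 703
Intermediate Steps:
l(f, K) = 3 + f - 2*K (l(f, K) = -2*K + (3 + f) = 3 + f - 2*K)
b(w, T) = -22 + 2*w
799 - b(59, l(6*(-5 + q(2)), 1)) = 799 - (-22 + 2*59) = 799 - (-22 + 118) = 799 - 1*96 = 799 - 96 = 703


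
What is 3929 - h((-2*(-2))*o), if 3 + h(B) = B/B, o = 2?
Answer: 3931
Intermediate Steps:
h(B) = -2 (h(B) = -3 + B/B = -3 + 1 = -2)
3929 - h((-2*(-2))*o) = 3929 - 1*(-2) = 3929 + 2 = 3931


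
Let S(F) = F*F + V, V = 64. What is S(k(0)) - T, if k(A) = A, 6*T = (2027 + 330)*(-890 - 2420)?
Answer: 3901027/3 ≈ 1.3003e+6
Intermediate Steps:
T = -3900835/3 (T = ((2027 + 330)*(-890 - 2420))/6 = (2357*(-3310))/6 = (⅙)*(-7801670) = -3900835/3 ≈ -1.3003e+6)
S(F) = 64 + F² (S(F) = F*F + 64 = F² + 64 = 64 + F²)
S(k(0)) - T = (64 + 0²) - 1*(-3900835/3) = (64 + 0) + 3900835/3 = 64 + 3900835/3 = 3901027/3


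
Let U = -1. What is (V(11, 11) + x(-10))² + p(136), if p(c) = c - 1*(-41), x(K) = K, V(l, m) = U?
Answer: 298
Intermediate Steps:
V(l, m) = -1
p(c) = 41 + c (p(c) = c + 41 = 41 + c)
(V(11, 11) + x(-10))² + p(136) = (-1 - 10)² + (41 + 136) = (-11)² + 177 = 121 + 177 = 298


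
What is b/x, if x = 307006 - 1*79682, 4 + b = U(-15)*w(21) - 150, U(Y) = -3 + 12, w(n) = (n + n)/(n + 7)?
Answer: -281/454648 ≈ -0.00061806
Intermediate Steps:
w(n) = 2*n/(7 + n) (w(n) = (2*n)/(7 + n) = 2*n/(7 + n))
U(Y) = 9
b = -281/2 (b = -4 + (9*(2*21/(7 + 21)) - 150) = -4 + (9*(2*21/28) - 150) = -4 + (9*(2*21*(1/28)) - 150) = -4 + (9*(3/2) - 150) = -4 + (27/2 - 150) = -4 - 273/2 = -281/2 ≈ -140.50)
x = 227324 (x = 307006 - 79682 = 227324)
b/x = -281/2/227324 = -281/2*1/227324 = -281/454648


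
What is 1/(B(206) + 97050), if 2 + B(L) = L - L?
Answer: 1/97048 ≈ 1.0304e-5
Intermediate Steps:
B(L) = -2 (B(L) = -2 + (L - L) = -2 + 0 = -2)
1/(B(206) + 97050) = 1/(-2 + 97050) = 1/97048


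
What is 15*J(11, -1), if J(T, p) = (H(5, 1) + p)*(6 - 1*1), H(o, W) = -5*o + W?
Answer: -1875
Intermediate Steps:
H(o, W) = W - 5*o
J(T, p) = -120 + 5*p (J(T, p) = ((1 - 5*5) + p)*(6 - 1*1) = ((1 - 25) + p)*(6 - 1) = (-24 + p)*5 = -120 + 5*p)
15*J(11, -1) = 15*(-120 + 5*(-1)) = 15*(-120 - 5) = 15*(-125) = -1875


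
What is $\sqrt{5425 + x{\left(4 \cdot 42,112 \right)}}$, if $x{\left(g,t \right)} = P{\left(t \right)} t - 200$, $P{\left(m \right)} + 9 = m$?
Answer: $\sqrt{16761} \approx 129.46$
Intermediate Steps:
$P{\left(m \right)} = -9 + m$
$x{\left(g,t \right)} = -200 + t \left(-9 + t\right)$ ($x{\left(g,t \right)} = \left(-9 + t\right) t - 200 = t \left(-9 + t\right) - 200 = -200 + t \left(-9 + t\right)$)
$\sqrt{5425 + x{\left(4 \cdot 42,112 \right)}} = \sqrt{5425 - \left(200 - 112 \left(-9 + 112\right)\right)} = \sqrt{5425 + \left(-200 + 112 \cdot 103\right)} = \sqrt{5425 + \left(-200 + 11536\right)} = \sqrt{5425 + 11336} = \sqrt{16761}$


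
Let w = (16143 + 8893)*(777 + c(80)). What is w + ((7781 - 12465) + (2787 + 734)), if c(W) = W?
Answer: 21454689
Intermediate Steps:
w = 21455852 (w = (16143 + 8893)*(777 + 80) = 25036*857 = 21455852)
w + ((7781 - 12465) + (2787 + 734)) = 21455852 + ((7781 - 12465) + (2787 + 734)) = 21455852 + (-4684 + 3521) = 21455852 - 1163 = 21454689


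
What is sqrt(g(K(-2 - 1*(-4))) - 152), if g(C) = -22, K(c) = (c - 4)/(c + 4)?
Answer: I*sqrt(174) ≈ 13.191*I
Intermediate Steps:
K(c) = (-4 + c)/(4 + c)
sqrt(g(K(-2 - 1*(-4))) - 152) = sqrt(-22 - 152) = sqrt(-174) = I*sqrt(174)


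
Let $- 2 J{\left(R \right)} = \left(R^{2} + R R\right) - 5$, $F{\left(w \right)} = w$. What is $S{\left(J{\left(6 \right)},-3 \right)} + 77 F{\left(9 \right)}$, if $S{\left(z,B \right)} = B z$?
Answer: $\frac{1587}{2} \approx 793.5$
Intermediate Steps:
$J{\left(R \right)} = \frac{5}{2} - R^{2}$ ($J{\left(R \right)} = - \frac{\left(R^{2} + R R\right) - 5}{2} = - \frac{\left(R^{2} + R^{2}\right) - 5}{2} = - \frac{2 R^{2} - 5}{2} = - \frac{-5 + 2 R^{2}}{2} = \frac{5}{2} - R^{2}$)
$S{\left(J{\left(6 \right)},-3 \right)} + 77 F{\left(9 \right)} = - 3 \left(\frac{5}{2} - 6^{2}\right) + 77 \cdot 9 = - 3 \left(\frac{5}{2} - 36\right) + 693 = \left(-3\right) \left(- \frac{67}{2}\right) + 693 = \frac{201}{2} + 693 = \frac{1587}{2}$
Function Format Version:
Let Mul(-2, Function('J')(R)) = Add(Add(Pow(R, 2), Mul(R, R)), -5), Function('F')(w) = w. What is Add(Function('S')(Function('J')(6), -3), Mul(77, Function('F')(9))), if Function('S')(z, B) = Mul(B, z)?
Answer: Rational(1587, 2) ≈ 793.50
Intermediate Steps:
Function('J')(R) = Add(Rational(5, 2), Mul(-1, Pow(R, 2))) (Function('J')(R) = Mul(Rational(-1, 2), Add(Add(Pow(R, 2), Mul(R, R)), -5)) = Mul(Rational(-1, 2), Add(Add(Pow(R, 2), Pow(R, 2)), -5)) = Mul(Rational(-1, 2), Add(Mul(2, Pow(R, 2)), -5)) = Mul(Rational(-1, 2), Add(-5, Mul(2, Pow(R, 2)))) = Add(Rational(5, 2), Mul(-1, Pow(R, 2))))
Add(Function('S')(Function('J')(6), -3), Mul(77, Function('F')(9))) = Add(Mul(-3, Add(Rational(5, 2), Mul(-1, Pow(6, 2)))), Mul(77, 9)) = Add(Mul(-3, Add(Rational(5, 2), Mul(-1, 36))), 693) = Add(Mul(-3, Add(Rational(5, 2), -36)), 693) = Add(Mul(-3, Rational(-67, 2)), 693) = Add(Rational(201, 2), 693) = Rational(1587, 2)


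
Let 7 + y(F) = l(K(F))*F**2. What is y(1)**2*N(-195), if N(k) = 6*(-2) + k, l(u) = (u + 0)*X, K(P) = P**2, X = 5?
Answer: -828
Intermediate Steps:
l(u) = 5*u (l(u) = (u + 0)*5 = u*5 = 5*u)
N(k) = -12 + k
y(F) = -7 + 5*F**4 (y(F) = -7 + (5*F**2)*F**2 = -7 + 5*F**4)
y(1)**2*N(-195) = (-7 + 5*1**4)**2*(-12 - 195) = (-7 + 5*1)**2*(-207) = (-7 + 5)**2*(-207) = (-2)**2*(-207) = 4*(-207) = -828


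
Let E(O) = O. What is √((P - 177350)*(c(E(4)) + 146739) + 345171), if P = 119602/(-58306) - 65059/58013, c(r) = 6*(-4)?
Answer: 3*I*√8269559261856662316802250551/1691252989 ≈ 1.6131e+5*I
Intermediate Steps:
c(r) = -24
P = -5365900440/1691252989 (P = 119602*(-1/58306) - 65059*1/58013 = -59801/29153 - 65059/58013 = -5365900440/1691252989 ≈ -3.1727)
√((P - 177350)*(c(E(4)) + 146739) + 345171) = √((-5365900440/1691252989 - 177350)*(-24 + 146739) + 345171) = √(-299949083499590/1691252989*146715 + 345171) = √(-44007029785642346850/1691252989 + 345171) = √(-44006446014156880731/1691252989) = 3*I*√8269559261856662316802250551/1691252989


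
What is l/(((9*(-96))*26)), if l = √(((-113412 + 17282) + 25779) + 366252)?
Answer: -√295901/22464 ≈ -0.024215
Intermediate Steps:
l = √295901 (l = √((-96130 + 25779) + 366252) = √(-70351 + 366252) = √295901 ≈ 543.97)
l/(((9*(-96))*26)) = √295901/(((9*(-96))*26)) = √295901/((-864*26)) = √295901/(-22464) = √295901*(-1/22464) = -√295901/22464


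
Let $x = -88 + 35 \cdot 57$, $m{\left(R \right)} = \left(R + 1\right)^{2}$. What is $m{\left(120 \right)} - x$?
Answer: $12734$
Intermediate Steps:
$m{\left(R \right)} = \left(1 + R\right)^{2}$
$x = 1907$ ($x = -88 + 1995 = 1907$)
$m{\left(120 \right)} - x = \left(1 + 120\right)^{2} - 1907 = 121^{2} - 1907 = 14641 - 1907 = 12734$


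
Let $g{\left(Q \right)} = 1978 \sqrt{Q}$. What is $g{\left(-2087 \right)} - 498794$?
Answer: $-498794 + 1978 i \sqrt{2087} \approx -4.9879 \cdot 10^{5} + 90362.0 i$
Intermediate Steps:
$g{\left(-2087 \right)} - 498794 = 1978 \sqrt{-2087} - 498794 = 1978 i \sqrt{2087} - 498794 = -498794 + 1978 i \sqrt{2087}$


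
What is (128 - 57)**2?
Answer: 5041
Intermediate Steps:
(128 - 57)**2 = 71**2 = 5041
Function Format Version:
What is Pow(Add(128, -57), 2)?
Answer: 5041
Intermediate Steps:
Pow(Add(128, -57), 2) = Pow(71, 2) = 5041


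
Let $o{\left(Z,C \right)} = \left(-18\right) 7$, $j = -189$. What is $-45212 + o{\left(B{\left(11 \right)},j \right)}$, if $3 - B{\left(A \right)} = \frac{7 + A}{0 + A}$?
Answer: $-45338$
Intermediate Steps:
$B{\left(A \right)} = 3 - \frac{7 + A}{A}$ ($B{\left(A \right)} = 3 - \frac{7 + A}{0 + A} = 3 - \frac{7 + A}{A}$)
$o{\left(Z,C \right)} = -126$
$-45212 + o{\left(B{\left(11 \right)},j \right)} = -45212 - 126 = -45338$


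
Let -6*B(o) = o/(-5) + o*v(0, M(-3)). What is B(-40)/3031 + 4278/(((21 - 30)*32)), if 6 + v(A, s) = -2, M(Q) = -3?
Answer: -2163727/145488 ≈ -14.872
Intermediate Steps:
v(A, s) = -8 (v(A, s) = -6 - 2 = -8)
B(o) = 41*o/30 (B(o) = -(o/(-5) + o*(-8))/6 = -(o*(-1/5) - 8*o)/6 = -(-o/5 - 8*o)/6 = -(-41)*o/30 = 41*o/30)
B(-40)/3031 + 4278/(((21 - 30)*32)) = ((41/30)*(-40))/3031 + 4278/(((21 - 30)*32)) = -164/3*1/3031 + 4278/((-9*32)) = -164/9093 + 4278/(-288) = -164/9093 + 4278*(-1/288) = -164/9093 - 713/48 = -2163727/145488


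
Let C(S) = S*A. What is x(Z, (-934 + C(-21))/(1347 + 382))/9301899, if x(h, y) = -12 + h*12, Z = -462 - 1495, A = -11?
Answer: -7832/3100633 ≈ -0.0025259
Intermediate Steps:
C(S) = -11*S (C(S) = S*(-11) = -11*S)
Z = -1957
x(h, y) = -12 + 12*h
x(Z, (-934 + C(-21))/(1347 + 382))/9301899 = (-12 + 12*(-1957))/9301899 = (-12 - 23484)*(1/9301899) = -23496*1/9301899 = -7832/3100633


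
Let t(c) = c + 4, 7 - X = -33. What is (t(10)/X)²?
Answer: 49/400 ≈ 0.12250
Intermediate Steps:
X = 40 (X = 7 - 1*(-33) = 7 + 33 = 40)
t(c) = 4 + c
(t(10)/X)² = ((4 + 10)/40)² = (14*(1/40))² = (7/20)² = 49/400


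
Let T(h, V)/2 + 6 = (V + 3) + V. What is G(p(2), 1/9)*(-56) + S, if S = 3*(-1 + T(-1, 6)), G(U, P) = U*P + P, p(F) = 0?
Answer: 403/9 ≈ 44.778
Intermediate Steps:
T(h, V) = -6 + 4*V (T(h, V) = -12 + 2*((V + 3) + V) = -12 + 2*((3 + V) + V) = -12 + 2*(3 + 2*V) = -12 + (6 + 4*V) = -6 + 4*V)
G(U, P) = P + P*U (G(U, P) = P*U + P = P + P*U)
S = 51 (S = 3*(-1 + (-6 + 4*6)) = 3*(-1 + (-6 + 24)) = 3*(-1 + 18) = 3*17 = 51)
G(p(2), 1/9)*(-56) + S = ((1 + 0)/9)*(-56) + 51 = ((⅑)*1)*(-56) + 51 = (⅑)*(-56) + 51 = -56/9 + 51 = 403/9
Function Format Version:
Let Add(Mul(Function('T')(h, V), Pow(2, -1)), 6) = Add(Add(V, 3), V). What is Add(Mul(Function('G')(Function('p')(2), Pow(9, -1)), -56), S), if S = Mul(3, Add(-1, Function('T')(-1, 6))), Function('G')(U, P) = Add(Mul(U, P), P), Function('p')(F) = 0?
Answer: Rational(403, 9) ≈ 44.778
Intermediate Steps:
Function('T')(h, V) = Add(-6, Mul(4, V)) (Function('T')(h, V) = Add(-12, Mul(2, Add(Add(V, 3), V))) = Add(-12, Mul(2, Add(Add(3, V), V))) = Add(-12, Mul(2, Add(3, Mul(2, V)))) = Add(-12, Add(6, Mul(4, V))) = Add(-6, Mul(4, V)))
Function('G')(U, P) = Add(P, Mul(P, U)) (Function('G')(U, P) = Add(Mul(P, U), P) = Add(P, Mul(P, U)))
S = 51 (S = Mul(3, Add(-1, Add(-6, Mul(4, 6)))) = Mul(3, Add(-1, Add(-6, 24))) = Mul(3, Add(-1, 18)) = Mul(3, 17) = 51)
Add(Mul(Function('G')(Function('p')(2), Pow(9, -1)), -56), S) = Add(Mul(Mul(Pow(9, -1), Add(1, 0)), -56), 51) = Add(Mul(Mul(Rational(1, 9), 1), -56), 51) = Add(Mul(Rational(1, 9), -56), 51) = Add(Rational(-56, 9), 51) = Rational(403, 9)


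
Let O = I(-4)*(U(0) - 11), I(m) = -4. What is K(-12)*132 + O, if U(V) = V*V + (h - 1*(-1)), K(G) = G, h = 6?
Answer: -1568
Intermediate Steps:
U(V) = 7 + V² (U(V) = V*V + (6 - 1*(-1)) = V² + (6 + 1) = V² + 7 = 7 + V²)
O = 16 (O = -4*((7 + 0²) - 11) = -4*((7 + 0) - 11) = -4*(7 - 11) = -4*(-4) = 16)
K(-12)*132 + O = -12*132 + 16 = -1584 + 16 = -1568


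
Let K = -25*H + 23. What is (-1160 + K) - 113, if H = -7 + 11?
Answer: -1350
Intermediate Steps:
H = 4
K = -77 (K = -25*4 + 23 = -100 + 23 = -77)
(-1160 + K) - 113 = (-1160 - 77) - 113 = -1237 - 113 = -1350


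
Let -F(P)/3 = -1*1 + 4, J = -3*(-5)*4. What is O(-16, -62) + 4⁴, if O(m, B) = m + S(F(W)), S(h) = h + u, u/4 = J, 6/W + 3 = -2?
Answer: 471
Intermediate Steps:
W = -6/5 (W = 6/(-3 - 2) = 6/(-5) = 6*(-⅕) = -6/5 ≈ -1.2000)
J = 60 (J = 15*4 = 60)
u = 240 (u = 4*60 = 240)
F(P) = -9 (F(P) = -3*(-1*1 + 4) = -3*(-1 + 4) = -3*3 = -9)
S(h) = 240 + h (S(h) = h + 240 = 240 + h)
O(m, B) = 231 + m (O(m, B) = m + (240 - 9) = m + 231 = 231 + m)
O(-16, -62) + 4⁴ = (231 - 16) + 4⁴ = 215 + 256 = 471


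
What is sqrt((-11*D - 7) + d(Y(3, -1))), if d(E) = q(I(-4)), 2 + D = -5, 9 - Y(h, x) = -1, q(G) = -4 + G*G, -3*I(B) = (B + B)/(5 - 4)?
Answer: sqrt(658)/3 ≈ 8.5505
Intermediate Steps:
I(B) = -2*B/3 (I(B) = -(B + B)/(3*(5 - 4)) = -2*B/(3*1) = -2*B/3)
q(G) = -4 + G**2
Y(h, x) = 10 (Y(h, x) = 9 - 1*(-1) = 9 + 1 = 10)
D = -7 (D = -2 - 5 = -7)
d(E) = 28/9 (d(E) = -4 + (-2/3*(-4))**2 = -4 + (8/3)**2 = -4 + 64/9 = 28/9)
sqrt((-11*D - 7) + d(Y(3, -1))) = sqrt((-11*(-7) - 7) + 28/9) = sqrt((77 - 7) + 28/9) = sqrt(70 + 28/9) = sqrt(658/9) = sqrt(658)/3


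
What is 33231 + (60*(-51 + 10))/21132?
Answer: 58519586/1761 ≈ 33231.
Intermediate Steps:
33231 + (60*(-51 + 10))/21132 = 33231 + (60*(-41))*(1/21132) = 33231 - 2460*1/21132 = 33231 - 205/1761 = 58519586/1761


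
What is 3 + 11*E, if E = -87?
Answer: -954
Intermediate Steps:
3 + 11*E = 3 + 11*(-87) = 3 - 957 = -954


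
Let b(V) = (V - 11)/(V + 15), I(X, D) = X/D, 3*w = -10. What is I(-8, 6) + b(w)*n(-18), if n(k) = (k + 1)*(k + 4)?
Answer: -4406/15 ≈ -293.73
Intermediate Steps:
w = -10/3 (w = (1/3)*(-10) = -10/3 ≈ -3.3333)
n(k) = (1 + k)*(4 + k)
b(V) = (-11 + V)/(15 + V)
I(-8, 6) + b(w)*n(-18) = -8/6 + ((-11 - 10/3)/(15 - 10/3))*(4 + (-18)**2 + 5*(-18)) = -8*1/6 + (-43/3/(35/3))*(4 + 324 - 90) = -4/3 + ((3/35)*(-43/3))*238 = -4/3 - 43/35*238 = -4/3 - 1462/5 = -4406/15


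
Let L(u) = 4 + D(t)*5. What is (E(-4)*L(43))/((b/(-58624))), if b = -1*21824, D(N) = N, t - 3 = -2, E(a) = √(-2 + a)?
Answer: 8244*I*√6/341 ≈ 59.219*I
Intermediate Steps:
t = 1 (t = 3 - 2 = 1)
b = -21824
L(u) = 9 (L(u) = 4 + 1*5 = 4 + 5 = 9)
(E(-4)*L(43))/((b/(-58624))) = (√(-2 - 4)*9)/((-21824/(-58624))) = (√(-6)*9)/((-21824*(-1/58624))) = ((I*√6)*9)/(341/916) = (9*I*√6)*(916/341) = 8244*I*√6/341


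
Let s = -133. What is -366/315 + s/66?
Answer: -7339/2310 ≈ -3.1771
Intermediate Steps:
-366/315 + s/66 = -366/315 - 133/66 = -366*1/315 - 133*1/66 = -122/105 - 133/66 = -7339/2310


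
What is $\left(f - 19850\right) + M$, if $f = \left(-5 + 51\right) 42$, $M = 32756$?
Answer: $14838$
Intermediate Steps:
$f = 1932$ ($f = 46 \cdot 42 = 1932$)
$\left(f - 19850\right) + M = \left(1932 - 19850\right) + 32756 = -17918 + 32756 = 14838$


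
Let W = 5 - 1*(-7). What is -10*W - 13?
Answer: -133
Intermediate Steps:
W = 12 (W = 5 + 7 = 12)
-10*W - 13 = -10*12 - 13 = -120 - 13 = -133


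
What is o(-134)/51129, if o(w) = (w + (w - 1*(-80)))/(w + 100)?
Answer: 94/869193 ≈ 0.00010815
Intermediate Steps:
o(w) = (80 + 2*w)/(100 + w) (o(w) = (w + (w + 80))/(100 + w) = (w + (80 + w))/(100 + w) = (80 + 2*w)/(100 + w))
o(-134)/51129 = (2*(40 - 134)/(100 - 134))/51129 = (2*(-94)/(-34))*(1/51129) = (2*(-1/34)*(-94))*(1/51129) = (94/17)*(1/51129) = 94/869193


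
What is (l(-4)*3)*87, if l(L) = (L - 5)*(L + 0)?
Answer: 9396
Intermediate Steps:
l(L) = L*(-5 + L) (l(L) = (-5 + L)*L = L*(-5 + L))
(l(-4)*3)*87 = (-4*(-5 - 4)*3)*87 = (-4*(-9)*3)*87 = (36*3)*87 = 108*87 = 9396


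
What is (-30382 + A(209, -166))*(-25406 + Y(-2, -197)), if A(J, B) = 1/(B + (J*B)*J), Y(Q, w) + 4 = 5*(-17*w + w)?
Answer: 1062978008402625/3625606 ≈ 2.9319e+8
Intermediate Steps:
Y(Q, w) = -4 - 80*w (Y(Q, w) = -4 + 5*(-17*w + w) = -4 + 5*(-16*w) = -4 - 80*w)
A(J, B) = 1/(B + B*J²) (A(J, B) = 1/(B + (B*J)*J) = 1/(B + B*J²))
(-30382 + A(209, -166))*(-25406 + Y(-2, -197)) = (-30382 + 1/((-166)*(1 + 209²)))*(-25406 + (-4 - 80*(-197))) = (-30382 - 1/(166*(1 + 43681)))*(-25406 + (-4 + 15760)) = (-30382 - 1/166/43682)*(-25406 + 15756) = (-30382 - 1/166*1/43682)*(-9650) = (-30382 - 1/7251212)*(-9650) = -220306322985/7251212*(-9650) = 1062978008402625/3625606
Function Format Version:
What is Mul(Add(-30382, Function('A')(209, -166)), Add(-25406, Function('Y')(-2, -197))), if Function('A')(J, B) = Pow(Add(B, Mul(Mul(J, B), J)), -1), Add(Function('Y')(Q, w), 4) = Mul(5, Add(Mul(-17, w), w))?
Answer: Rational(1062978008402625, 3625606) ≈ 2.9319e+8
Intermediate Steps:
Function('Y')(Q, w) = Add(-4, Mul(-80, w)) (Function('Y')(Q, w) = Add(-4, Mul(5, Add(Mul(-17, w), w))) = Add(-4, Mul(5, Mul(-16, w))) = Add(-4, Mul(-80, w)))
Function('A')(J, B) = Pow(Add(B, Mul(B, Pow(J, 2))), -1) (Function('A')(J, B) = Pow(Add(B, Mul(Mul(B, J), J)), -1) = Pow(Add(B, Mul(B, Pow(J, 2))), -1))
Mul(Add(-30382, Function('A')(209, -166)), Add(-25406, Function('Y')(-2, -197))) = Mul(Add(-30382, Mul(Pow(-166, -1), Pow(Add(1, Pow(209, 2)), -1))), Add(-25406, Add(-4, Mul(-80, -197)))) = Mul(Add(-30382, Mul(Rational(-1, 166), Pow(Add(1, 43681), -1))), Add(-25406, Add(-4, 15760))) = Mul(Add(-30382, Mul(Rational(-1, 166), Pow(43682, -1))), Add(-25406, 15756)) = Mul(Add(-30382, Mul(Rational(-1, 166), Rational(1, 43682))), -9650) = Mul(Add(-30382, Rational(-1, 7251212)), -9650) = Mul(Rational(-220306322985, 7251212), -9650) = Rational(1062978008402625, 3625606)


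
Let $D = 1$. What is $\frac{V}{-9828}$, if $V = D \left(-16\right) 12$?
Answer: $\frac{16}{819} \approx 0.019536$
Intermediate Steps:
$V = -192$ ($V = 1 \left(-16\right) 12 = \left(-16\right) 12 = -192$)
$\frac{V}{-9828} = - \frac{192}{-9828} = \left(-192\right) \left(- \frac{1}{9828}\right) = \frac{16}{819}$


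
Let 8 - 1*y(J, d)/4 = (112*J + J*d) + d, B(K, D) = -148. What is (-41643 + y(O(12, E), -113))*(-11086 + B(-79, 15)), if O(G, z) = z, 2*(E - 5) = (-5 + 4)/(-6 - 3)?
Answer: 4159377266/9 ≈ 4.6215e+8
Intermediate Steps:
E = 91/18 (E = 5 + ((-5 + 4)/(-6 - 3))/2 = 5 + (-1/(-9))/2 = 5 + (-1*(-⅑))/2 = 5 + (½)*(⅑) = 5 + 1/18 = 91/18 ≈ 5.0556)
y(J, d) = 32 - 448*J - 4*d - 4*J*d (y(J, d) = 32 - 4*((112*J + J*d) + d) = 32 - 4*(d + 112*J + J*d) = 32 + (-448*J - 4*d - 4*J*d) = 32 - 448*J - 4*d - 4*J*d)
(-41643 + y(O(12, E), -113))*(-11086 + B(-79, 15)) = (-41643 + (32 - 448*91/18 - 4*(-113) - 4*91/18*(-113)))*(-11086 - 148) = (-41643 + (32 - 20384/9 + 452 + 20566/9))*(-11234) = (-41643 + 4538/9)*(-11234) = -370249/9*(-11234) = 4159377266/9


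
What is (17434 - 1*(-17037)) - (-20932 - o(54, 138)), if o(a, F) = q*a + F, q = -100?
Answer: 50141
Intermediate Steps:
o(a, F) = F - 100*a (o(a, F) = -100*a + F = F - 100*a)
(17434 - 1*(-17037)) - (-20932 - o(54, 138)) = (17434 - 1*(-17037)) - (-20932 - (138 - 100*54)) = (17434 + 17037) - (-20932 - (138 - 5400)) = 34471 - (-20932 - 1*(-5262)) = 34471 - (-20932 + 5262) = 34471 - 1*(-15670) = 34471 + 15670 = 50141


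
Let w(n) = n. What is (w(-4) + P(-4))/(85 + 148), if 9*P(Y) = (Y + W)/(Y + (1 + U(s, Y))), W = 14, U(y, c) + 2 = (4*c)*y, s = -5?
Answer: -538/31455 ≈ -0.017104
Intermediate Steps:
U(y, c) = -2 + 4*c*y (U(y, c) = -2 + (4*c)*y = -2 + 4*c*y)
P(Y) = (14 + Y)/(9*(-1 - 19*Y)) (P(Y) = ((Y + 14)/(Y + (1 + (-2 + 4*Y*(-5)))))/9 = ((14 + Y)/(Y + (1 + (-2 - 20*Y))))/9 = ((14 + Y)/(Y + (-1 - 20*Y)))/9 = ((14 + Y)/(-1 - 19*Y))/9 = (14 + Y)/(9*(-1 - 19*Y)))
(w(-4) + P(-4))/(85 + 148) = (-4 + (14 - 4)/(9*(-1 - 19*(-4))))/(85 + 148) = (-4 + (⅑)*10/(-1 + 76))/233 = (-4 + (⅑)*10/75)*(1/233) = (-4 + (⅑)*(1/75)*10)*(1/233) = (-4 + 2/135)*(1/233) = -538/135*1/233 = -538/31455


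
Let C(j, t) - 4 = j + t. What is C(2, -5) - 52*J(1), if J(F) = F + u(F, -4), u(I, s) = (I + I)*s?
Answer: 365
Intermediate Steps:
u(I, s) = 2*I*s (u(I, s) = (2*I)*s = 2*I*s)
C(j, t) = 4 + j + t (C(j, t) = 4 + (j + t) = 4 + j + t)
J(F) = -7*F (J(F) = F + 2*F*(-4) = F - 8*F = -7*F)
C(2, -5) - 52*J(1) = (4 + 2 - 5) - (-364) = 1 - 52*(-7) = 1 + 364 = 365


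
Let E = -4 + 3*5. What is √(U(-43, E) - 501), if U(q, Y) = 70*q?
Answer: I*√3511 ≈ 59.254*I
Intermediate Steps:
E = 11 (E = -4 + 15 = 11)
√(U(-43, E) - 501) = √(70*(-43) - 501) = √(-3010 - 501) = √(-3511) = I*√3511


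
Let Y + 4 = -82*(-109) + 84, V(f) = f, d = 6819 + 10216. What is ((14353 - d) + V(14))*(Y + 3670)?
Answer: -33851584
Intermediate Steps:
d = 17035
Y = 9018 (Y = -4 + (-82*(-109) + 84) = -4 + (8938 + 84) = -4 + 9022 = 9018)
((14353 - d) + V(14))*(Y + 3670) = ((14353 - 1*17035) + 14)*(9018 + 3670) = ((14353 - 17035) + 14)*12688 = (-2682 + 14)*12688 = -2668*12688 = -33851584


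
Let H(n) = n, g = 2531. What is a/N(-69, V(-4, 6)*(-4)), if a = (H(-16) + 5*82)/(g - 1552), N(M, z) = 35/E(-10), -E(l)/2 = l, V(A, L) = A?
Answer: 1576/6853 ≈ 0.22997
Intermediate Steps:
E(l) = -2*l
N(M, z) = 7/4 (N(M, z) = 35/((-2*(-10))) = 35/20 = 35*(1/20) = 7/4)
a = 394/979 (a = (-16 + 5*82)/(2531 - 1552) = (-16 + 410)/979 = 394*(1/979) = 394/979 ≈ 0.40245)
a/N(-69, V(-4, 6)*(-4)) = 394/(979*(7/4)) = (394/979)*(4/7) = 1576/6853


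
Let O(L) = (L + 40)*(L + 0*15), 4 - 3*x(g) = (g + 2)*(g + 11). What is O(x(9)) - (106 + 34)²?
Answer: -17296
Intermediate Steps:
x(g) = 4/3 - (2 + g)*(11 + g)/3 (x(g) = 4/3 - (g + 2)*(g + 11)/3 = 4/3 - (2 + g)*(11 + g)/3)
O(L) = L*(40 + L) (O(L) = (40 + L)*(L + 0) = (40 + L)*L = L*(40 + L))
O(x(9)) - (106 + 34)² = (-6 - 13/3*9 - ⅓*9²)*(40 + (-6 - 13/3*9 - ⅓*9²)) - (106 + 34)² = (-6 - 39 - ⅓*81)*(40 + (-6 - 39 - ⅓*81)) - 1*140² = (-6 - 39 - 27)*(40 + (-6 - 39 - 27)) - 1*19600 = -72*(40 - 72) - 19600 = -72*(-32) - 19600 = 2304 - 19600 = -17296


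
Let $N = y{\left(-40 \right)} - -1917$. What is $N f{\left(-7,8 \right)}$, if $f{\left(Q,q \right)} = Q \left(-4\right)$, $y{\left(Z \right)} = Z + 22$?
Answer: $53172$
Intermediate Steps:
$y{\left(Z \right)} = 22 + Z$
$f{\left(Q,q \right)} = - 4 Q$
$N = 1899$ ($N = \left(22 - 40\right) - -1917 = -18 + 1917 = 1899$)
$N f{\left(-7,8 \right)} = 1899 \left(\left(-4\right) \left(-7\right)\right) = 1899 \cdot 28 = 53172$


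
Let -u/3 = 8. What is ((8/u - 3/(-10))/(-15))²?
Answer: 1/202500 ≈ 4.9383e-6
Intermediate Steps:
u = -24 (u = -3*8 = -24)
((8/u - 3/(-10))/(-15))² = ((8/(-24) - 3/(-10))/(-15))² = ((8*(-1/24) - 3*(-⅒))*(-1/15))² = ((-⅓ + 3/10)*(-1/15))² = (-1/30*(-1/15))² = (1/450)² = 1/202500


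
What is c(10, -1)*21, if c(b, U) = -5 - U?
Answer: -84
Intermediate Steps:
c(10, -1)*21 = (-5 - 1*(-1))*21 = (-5 + 1)*21 = -4*21 = -84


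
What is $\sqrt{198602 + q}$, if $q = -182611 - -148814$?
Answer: $\sqrt{164805} \approx 405.96$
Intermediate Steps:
$q = -33797$ ($q = -182611 + 148814 = -33797$)
$\sqrt{198602 + q} = \sqrt{198602 - 33797} = \sqrt{164805}$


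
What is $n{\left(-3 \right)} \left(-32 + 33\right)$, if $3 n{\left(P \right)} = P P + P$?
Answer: $2$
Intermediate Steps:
$n{\left(P \right)} = \frac{P}{3} + \frac{P^{2}}{3}$ ($n{\left(P \right)} = \frac{P P + P}{3} = \frac{P^{2} + P}{3} = \frac{P + P^{2}}{3} = \frac{P}{3} + \frac{P^{2}}{3}$)
$n{\left(-3 \right)} \left(-32 + 33\right) = \frac{1}{3} \left(-3\right) \left(1 - 3\right) \left(-32 + 33\right) = \frac{1}{3} \left(-3\right) \left(-2\right) 1 = 2 \cdot 1 = 2$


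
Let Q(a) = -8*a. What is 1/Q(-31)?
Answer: 1/248 ≈ 0.0040323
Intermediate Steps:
1/Q(-31) = 1/(-8*(-31)) = 1/248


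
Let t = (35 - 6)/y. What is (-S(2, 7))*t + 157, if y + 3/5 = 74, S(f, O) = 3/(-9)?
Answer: 173002/1101 ≈ 157.13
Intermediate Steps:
S(f, O) = -⅓ (S(f, O) = 3*(-⅑) = -⅓)
y = 367/5 (y = -⅗ + 74 = 367/5 ≈ 73.400)
t = 145/367 (t = (35 - 6)/(367/5) = 29*(5/367) = 145/367 ≈ 0.39510)
(-S(2, 7))*t + 157 = -1*(-⅓)*(145/367) + 157 = (⅓)*(145/367) + 157 = 145/1101 + 157 = 173002/1101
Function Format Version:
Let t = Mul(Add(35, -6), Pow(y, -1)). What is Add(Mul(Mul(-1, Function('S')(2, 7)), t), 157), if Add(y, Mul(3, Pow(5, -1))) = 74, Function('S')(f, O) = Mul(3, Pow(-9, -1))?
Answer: Rational(173002, 1101) ≈ 157.13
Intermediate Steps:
Function('S')(f, O) = Rational(-1, 3) (Function('S')(f, O) = Mul(3, Rational(-1, 9)) = Rational(-1, 3))
y = Rational(367, 5) (y = Add(Rational(-3, 5), 74) = Rational(367, 5) ≈ 73.400)
t = Rational(145, 367) (t = Mul(Add(35, -6), Pow(Rational(367, 5), -1)) = Mul(29, Rational(5, 367)) = Rational(145, 367) ≈ 0.39510)
Add(Mul(Mul(-1, Function('S')(2, 7)), t), 157) = Add(Mul(Mul(-1, Rational(-1, 3)), Rational(145, 367)), 157) = Add(Mul(Rational(1, 3), Rational(145, 367)), 157) = Add(Rational(145, 1101), 157) = Rational(173002, 1101)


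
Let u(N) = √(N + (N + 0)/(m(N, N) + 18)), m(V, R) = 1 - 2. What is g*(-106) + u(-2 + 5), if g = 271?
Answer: -28726 + 3*√102/17 ≈ -28724.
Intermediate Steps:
m(V, R) = -1
u(N) = 3*√34*√N/17 (u(N) = √(N + (N + 0)/(-1 + 18)) = √(N + N/17) = √(18*N/17) = 3*√34*√N/17)
g*(-106) + u(-2 + 5) = 271*(-106) + 3*√34*√(-2 + 5)/17 = -28726 + 3*√34*√3/17 = -28726 + 3*√102/17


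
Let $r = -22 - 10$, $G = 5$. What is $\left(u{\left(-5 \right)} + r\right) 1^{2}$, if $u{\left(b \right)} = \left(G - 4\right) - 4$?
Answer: $-35$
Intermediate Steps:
$r = -32$
$u{\left(b \right)} = -3$ ($u{\left(b \right)} = \left(5 - 4\right) - 4 = 1 - 4 = -3$)
$\left(u{\left(-5 \right)} + r\right) 1^{2} = \left(-3 - 32\right) 1^{2} = \left(-35\right) 1 = -35$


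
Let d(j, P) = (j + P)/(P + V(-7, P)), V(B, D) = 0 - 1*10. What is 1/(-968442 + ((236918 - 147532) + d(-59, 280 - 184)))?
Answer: -86/75598779 ≈ -1.1376e-6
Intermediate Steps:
V(B, D) = -10 (V(B, D) = 0 - 10 = -10)
d(j, P) = (P + j)/(-10 + P) (d(j, P) = (j + P)/(P - 10) = (P + j)/(-10 + P))
1/(-968442 + ((236918 - 147532) + d(-59, 280 - 184))) = 1/(-968442 + ((236918 - 147532) + ((280 - 184) - 59)/(-10 + (280 - 184)))) = 1/(-968442 + (89386 + (96 - 59)/(-10 + 96))) = 1/(-968442 + (89386 + 37/86)) = 1/(-968442 + 7687233/86) = 1/(-75598779/86) = -86/75598779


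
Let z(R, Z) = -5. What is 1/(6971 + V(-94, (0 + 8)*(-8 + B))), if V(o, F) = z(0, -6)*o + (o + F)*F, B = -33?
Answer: 1/145857 ≈ 6.8560e-6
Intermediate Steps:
V(o, F) = -5*o + F*(F + o) (V(o, F) = -5*o + (o + F)*F = -5*o + (F + o)*F = -5*o + F*(F + o))
1/(6971 + V(-94, (0 + 8)*(-8 + B))) = 1/(6971 + (((0 + 8)*(-8 - 33))² - 5*(-94) + ((0 + 8)*(-8 - 33))*(-94))) = 1/(6971 + ((8*(-41))² + 470 + (8*(-41))*(-94))) = 1/(6971 + ((-328)² + 470 - 328*(-94))) = 1/(6971 + (107584 + 470 + 30832)) = 1/(6971 + 138886) = 1/145857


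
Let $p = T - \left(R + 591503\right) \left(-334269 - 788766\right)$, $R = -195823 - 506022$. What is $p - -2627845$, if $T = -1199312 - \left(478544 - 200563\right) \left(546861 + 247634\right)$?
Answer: $-344771014032$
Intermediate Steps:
$R = -701845$
$T = -220855713907$ ($T = -1199312 - 277981 \cdot 794495 = -1199312 - 220854514595 = -220855713907$)
$p = -344773641877$ ($p = -220855713907 - \left(-701845 + 591503\right) \left(-334269 - 788766\right) = -220855713907 - \left(-110342\right) \left(-1123035\right) = -220855713907 - 123917927970 = -344773641877$)
$p - -2627845 = -344773641877 - -2627845 = -344773641877 + 2627845 = -344771014032$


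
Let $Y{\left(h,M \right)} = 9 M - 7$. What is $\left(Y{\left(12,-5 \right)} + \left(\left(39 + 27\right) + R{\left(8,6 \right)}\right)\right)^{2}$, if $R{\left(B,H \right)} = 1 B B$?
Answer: $6084$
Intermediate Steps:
$Y{\left(h,M \right)} = -7 + 9 M$
$R{\left(B,H \right)} = B^{2}$ ($R{\left(B,H \right)} = B B = B^{2}$)
$\left(Y{\left(12,-5 \right)} + \left(\left(39 + 27\right) + R{\left(8,6 \right)}\right)\right)^{2} = \left(\left(-7 + 9 \left(-5\right)\right) + \left(\left(39 + 27\right) + 8^{2}\right)\right)^{2} = \left(\left(-7 - 45\right) + \left(66 + 64\right)\right)^{2} = \left(-52 + 130\right)^{2} = 78^{2} = 6084$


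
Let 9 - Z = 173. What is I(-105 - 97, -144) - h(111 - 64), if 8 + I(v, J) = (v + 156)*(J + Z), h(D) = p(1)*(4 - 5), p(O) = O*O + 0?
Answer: 14161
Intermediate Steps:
Z = -164 (Z = 9 - 1*173 = 9 - 173 = -164)
p(O) = O**2 (p(O) = O**2 + 0 = O**2)
h(D) = -1 (h(D) = 1**2*(4 - 5) = 1*(-1) = -1)
I(v, J) = -8 + (-164 + J)*(156 + v) (I(v, J) = -8 + (v + 156)*(J - 164) = -8 + (156 + v)*(-164 + J) = -8 + (-164 + J)*(156 + v))
I(-105 - 97, -144) - h(111 - 64) = (-25592 - 164*(-105 - 97) + 156*(-144) - 144*(-105 - 97)) - 1*(-1) = (-25592 - 164*(-202) - 22464 - 144*(-202)) + 1 = (-25592 + 33128 - 22464 + 29088) + 1 = 14160 + 1 = 14161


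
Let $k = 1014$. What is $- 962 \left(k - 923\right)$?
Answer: $-87542$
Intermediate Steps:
$- 962 \left(k - 923\right) = - 962 \left(1014 - 923\right) = \left(-962\right) 91 = -87542$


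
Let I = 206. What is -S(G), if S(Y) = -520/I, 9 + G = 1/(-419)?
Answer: 260/103 ≈ 2.5243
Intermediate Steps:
G = -3772/419 (G = -9 + 1/(-419) = -9 - 1/419 = -3772/419 ≈ -9.0024)
S(Y) = -260/103 (S(Y) = -520/206 = -520*1/206 = -260/103)
-S(G) = -1*(-260/103) = 260/103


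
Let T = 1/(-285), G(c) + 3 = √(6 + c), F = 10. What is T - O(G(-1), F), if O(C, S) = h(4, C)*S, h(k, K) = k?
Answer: -11401/285 ≈ -40.003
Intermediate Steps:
G(c) = -3 + √(6 + c)
O(C, S) = 4*S
T = -1/285 ≈ -0.0035088
T - O(G(-1), F) = -1/285 - 4*10 = -1/285 - 1*40 = -1/285 - 40 = -11401/285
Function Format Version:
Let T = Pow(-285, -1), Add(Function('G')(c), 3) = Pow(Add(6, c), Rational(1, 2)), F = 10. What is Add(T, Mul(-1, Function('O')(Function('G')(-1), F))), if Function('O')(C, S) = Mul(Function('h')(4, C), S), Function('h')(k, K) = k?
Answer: Rational(-11401, 285) ≈ -40.003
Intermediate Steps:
Function('G')(c) = Add(-3, Pow(Add(6, c), Rational(1, 2)))
Function('O')(C, S) = Mul(4, S)
T = Rational(-1, 285) ≈ -0.0035088
Add(T, Mul(-1, Function('O')(Function('G')(-1), F))) = Add(Rational(-1, 285), Mul(-1, Mul(4, 10))) = Add(Rational(-1, 285), Mul(-1, 40)) = Add(Rational(-1, 285), -40) = Rational(-11401, 285)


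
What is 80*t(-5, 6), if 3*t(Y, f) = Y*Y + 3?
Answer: 2240/3 ≈ 746.67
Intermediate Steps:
t(Y, f) = 1 + Y²/3 (t(Y, f) = (Y*Y + 3)/3 = (Y² + 3)/3 = (3 + Y²)/3 = 1 + Y²/3)
80*t(-5, 6) = 80*(1 + (⅓)*(-5)²) = 80*(1 + (⅓)*25) = 80*(1 + 25/3) = 80*(28/3) = 2240/3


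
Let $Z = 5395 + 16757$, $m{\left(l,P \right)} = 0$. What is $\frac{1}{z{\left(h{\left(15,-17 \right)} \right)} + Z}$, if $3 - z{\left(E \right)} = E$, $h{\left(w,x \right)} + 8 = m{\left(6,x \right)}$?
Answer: $\frac{1}{22163} \approx 4.512 \cdot 10^{-5}$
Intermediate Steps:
$h{\left(w,x \right)} = -8$ ($h{\left(w,x \right)} = -8 + 0 = -8$)
$z{\left(E \right)} = 3 - E$
$Z = 22152$
$\frac{1}{z{\left(h{\left(15,-17 \right)} \right)} + Z} = \frac{1}{\left(3 - -8\right) + 22152} = \frac{1}{\left(3 + 8\right) + 22152} = \frac{1}{11 + 22152} = \frac{1}{22163}$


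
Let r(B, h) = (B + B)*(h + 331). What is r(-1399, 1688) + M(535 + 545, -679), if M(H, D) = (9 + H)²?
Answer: -4463241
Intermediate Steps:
r(B, h) = 2*B*(331 + h) (r(B, h) = (2*B)*(331 + h) = 2*B*(331 + h))
r(-1399, 1688) + M(535 + 545, -679) = 2*(-1399)*(331 + 1688) + (9 + (535 + 545))² = 2*(-1399)*2019 + (9 + 1080)² = -5649162 + 1089² = -5649162 + 1185921 = -4463241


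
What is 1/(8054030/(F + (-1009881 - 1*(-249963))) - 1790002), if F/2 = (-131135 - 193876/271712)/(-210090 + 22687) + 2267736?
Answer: -24031242075429317/43015920113960147055874 ≈ -5.5866e-7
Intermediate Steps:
F = 28868086322998973/6364955492 (F = 2*((-131135 - 193876/271712)/(-210090 + 22687) + 2267736) = 2*((-131135 - 193876*1/271712)/(-187403) + 2267736) = 2*((-131135 - 48469/67928)*(-1/187403) + 2267736) = 2*(-8907786749/67928*(-1/187403) + 2267736) = 2*(8907786749/12729910984 + 2267736) = 2*(28868086322998973/12729910984) = 28868086322998973/6364955492 ≈ 4.5355e+6)
1/(8054030/(F + (-1009881 - 1*(-249963))) - 1790002) = 1/(8054030/(28868086322998973/6364955492 + (-1009881 - 1*(-249963))) - 1790002) = 1/(8054030/(28868086322998973/6364955492 + (-1009881 + 249963)) - 1790002) = 1/(8054030/(28868086322998973/6364955492 - 759918) - 1790002) = 1/(8054030/(24031242075429317/6364955492) - 1790002) = 1/(8054030*(6364955492/24031242075429317) - 1790002) = 1/(51263542481232760/24031242075429317 - 1790002) = 1/(-43015920113960147055874/24031242075429317) = -24031242075429317/43015920113960147055874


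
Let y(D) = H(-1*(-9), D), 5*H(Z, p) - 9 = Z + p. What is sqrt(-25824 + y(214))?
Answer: 2*I*sqrt(161110)/5 ≈ 160.55*I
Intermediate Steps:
H(Z, p) = 9/5 + Z/5 + p/5 (H(Z, p) = 9/5 + (Z + p)/5 = 9/5 + (Z/5 + p/5) = 9/5 + Z/5 + p/5)
y(D) = 18/5 + D/5 (y(D) = 9/5 + (-1*(-9))/5 + D/5 = 9/5 + (1/5)*9 + D/5 = 9/5 + 9/5 + D/5 = 18/5 + D/5)
sqrt(-25824 + y(214)) = sqrt(-25824 + (18/5 + (1/5)*214)) = sqrt(-25824 + (18/5 + 214/5)) = sqrt(-25824 + 232/5) = sqrt(-128888/5) = 2*I*sqrt(161110)/5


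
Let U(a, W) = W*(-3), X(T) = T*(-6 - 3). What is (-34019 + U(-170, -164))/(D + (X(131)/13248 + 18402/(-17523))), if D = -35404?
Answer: 288263536704/304411687027 ≈ 0.94695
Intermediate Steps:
X(T) = -9*T (X(T) = T*(-9) = -9*T)
U(a, W) = -3*W
(-34019 + U(-170, -164))/(D + (X(131)/13248 + 18402/(-17523))) = (-34019 - 3*(-164))/(-35404 + (-9*131/13248 + 18402/(-17523))) = (-34019 + 492)/(-35404 + (-1179*1/13248 + 18402*(-1/17523))) = -33527/(-35404 + (-131/1472 - 6134/5841)) = -33527/(-35404 - 9794419/8597952) = -33527/(-304411687027/8597952) = -33527*(-8597952/304411687027) = 288263536704/304411687027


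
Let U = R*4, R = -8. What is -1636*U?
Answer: 52352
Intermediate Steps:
U = -32 (U = -8*4 = -32)
-1636*U = -1636*(-32) = 52352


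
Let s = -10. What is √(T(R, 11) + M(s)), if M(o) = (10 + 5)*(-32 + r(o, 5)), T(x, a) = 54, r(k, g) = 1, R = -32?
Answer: I*√411 ≈ 20.273*I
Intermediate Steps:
M(o) = -465 (M(o) = (10 + 5)*(-32 + 1) = 15*(-31) = -465)
√(T(R, 11) + M(s)) = √(54 - 465) = √(-411) = I*√411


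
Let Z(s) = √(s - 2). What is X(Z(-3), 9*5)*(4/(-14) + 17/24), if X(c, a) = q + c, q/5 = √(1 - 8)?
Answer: 71*I*(√5 + 5*√7)/168 ≈ 6.5357*I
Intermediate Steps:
Z(s) = √(-2 + s)
q = 5*I*√7 (q = 5*√(1 - 8) = 5*√(-7) = 5*(I*√7) = 5*I*√7 ≈ 13.229*I)
X(c, a) = c + 5*I*√7 (X(c, a) = 5*I*√7 + c = c + 5*I*√7)
X(Z(-3), 9*5)*(4/(-14) + 17/24) = (√(-2 - 3) + 5*I*√7)*(4/(-14) + 17/24) = (√(-5) + 5*I*√7)*(4*(-1/14) + 17*(1/24)) = (I*√5 + 5*I*√7)*(-2/7 + 17/24) = (I*√5 + 5*I*√7)*(71/168) = 71*I*√5/168 + 355*I*√7/168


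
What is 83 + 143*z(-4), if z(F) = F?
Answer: -489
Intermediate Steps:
83 + 143*z(-4) = 83 + 143*(-4) = 83 - 572 = -489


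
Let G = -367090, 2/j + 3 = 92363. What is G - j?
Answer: -16952216201/46180 ≈ -3.6709e+5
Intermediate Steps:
j = 1/46180 (j = 2/(-3 + 92363) = 2/92360 = 2*(1/92360) = 1/46180 ≈ 2.1654e-5)
G - j = -367090 - 1*1/46180 = -367090 - 1/46180 = -16952216201/46180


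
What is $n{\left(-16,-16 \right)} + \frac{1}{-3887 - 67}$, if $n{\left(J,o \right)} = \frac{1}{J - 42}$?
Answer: $- \frac{1003}{57333} \approx -0.017494$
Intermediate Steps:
$n{\left(J,o \right)} = \frac{1}{-42 + J}$
$n{\left(-16,-16 \right)} + \frac{1}{-3887 - 67} = \frac{1}{-42 - 16} + \frac{1}{-3887 - 67} = \frac{1}{-58} + \frac{1}{-3954} = - \frac{1}{58} - \frac{1}{3954} = - \frac{1003}{57333}$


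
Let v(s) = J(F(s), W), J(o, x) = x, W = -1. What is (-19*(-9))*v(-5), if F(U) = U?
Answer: -171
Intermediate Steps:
v(s) = -1
(-19*(-9))*v(-5) = -19*(-9)*(-1) = 171*(-1) = -171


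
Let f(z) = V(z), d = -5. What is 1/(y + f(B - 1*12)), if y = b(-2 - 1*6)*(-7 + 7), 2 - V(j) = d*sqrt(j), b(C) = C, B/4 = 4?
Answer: 1/12 ≈ 0.083333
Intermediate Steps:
B = 16 (B = 4*4 = 16)
V(j) = 2 + 5*sqrt(j) (V(j) = 2 - (-5)*sqrt(j) = 2 + 5*sqrt(j))
f(z) = 2 + 5*sqrt(z)
y = 0 (y = (-2 - 1*6)*(-7 + 7) = (-2 - 6)*0 = -8*0 = 0)
1/(y + f(B - 1*12)) = 1/(0 + (2 + 5*sqrt(16 - 1*12))) = 1/(0 + (2 + 5*sqrt(16 - 12))) = 1/(0 + (2 + 5*sqrt(4))) = 1/(0 + (2 + 5*2)) = 1/(0 + (2 + 10)) = 1/(0 + 12) = 1/12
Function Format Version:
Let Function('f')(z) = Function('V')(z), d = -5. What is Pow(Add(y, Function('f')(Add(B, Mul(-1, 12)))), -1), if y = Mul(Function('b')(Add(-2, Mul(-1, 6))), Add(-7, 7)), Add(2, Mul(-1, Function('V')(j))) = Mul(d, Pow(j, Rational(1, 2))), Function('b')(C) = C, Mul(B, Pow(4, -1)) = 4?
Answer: Rational(1, 12) ≈ 0.083333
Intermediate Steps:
B = 16 (B = Mul(4, 4) = 16)
Function('V')(j) = Add(2, Mul(5, Pow(j, Rational(1, 2)))) (Function('V')(j) = Add(2, Mul(-1, Mul(-5, Pow(j, Rational(1, 2))))) = Add(2, Mul(5, Pow(j, Rational(1, 2)))))
Function('f')(z) = Add(2, Mul(5, Pow(z, Rational(1, 2))))
y = 0 (y = Mul(Add(-2, Mul(-1, 6)), Add(-7, 7)) = Mul(Add(-2, -6), 0) = Mul(-8, 0) = 0)
Pow(Add(y, Function('f')(Add(B, Mul(-1, 12)))), -1) = Pow(Add(0, Add(2, Mul(5, Pow(Add(16, Mul(-1, 12)), Rational(1, 2))))), -1) = Pow(Add(0, Add(2, Mul(5, Pow(Add(16, -12), Rational(1, 2))))), -1) = Pow(Add(0, Add(2, Mul(5, Pow(4, Rational(1, 2))))), -1) = Pow(Add(0, Add(2, Mul(5, 2))), -1) = Pow(Add(0, Add(2, 10)), -1) = Pow(Add(0, 12), -1) = Pow(12, -1) = Rational(1, 12)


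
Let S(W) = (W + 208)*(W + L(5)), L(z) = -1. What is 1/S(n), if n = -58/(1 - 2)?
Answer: 1/15162 ≈ 6.5954e-5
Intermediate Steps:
n = 58 (n = -58/(-1) = -1*(-58) = 58)
S(W) = (-1 + W)*(208 + W) (S(W) = (W + 208)*(W - 1) = (208 + W)*(-1 + W) = (-1 + W)*(208 + W))
1/S(n) = 1/(-208 + 58**2 + 207*58) = 1/(-208 + 3364 + 12006) = 1/15162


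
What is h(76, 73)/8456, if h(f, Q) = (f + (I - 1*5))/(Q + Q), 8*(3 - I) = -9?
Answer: 601/9876608 ≈ 6.0851e-5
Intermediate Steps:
I = 33/8 (I = 3 - ⅛*(-9) = 3 + 9/8 = 33/8 ≈ 4.1250)
h(f, Q) = (-7/8 + f)/(2*Q) (h(f, Q) = (f + (33/8 - 1*5))/(Q + Q) = (f + (33/8 - 5))/((2*Q)) = (f - 7/8)*(1/(2*Q)) = (-7/8 + f)*(1/(2*Q)) = (-7/8 + f)/(2*Q))
h(76, 73)/8456 = ((1/16)*(-7 + 8*76)/73)/8456 = ((1/16)*(1/73)*(-7 + 608))*(1/8456) = ((1/16)*(1/73)*601)*(1/8456) = (601/1168)*(1/8456) = 601/9876608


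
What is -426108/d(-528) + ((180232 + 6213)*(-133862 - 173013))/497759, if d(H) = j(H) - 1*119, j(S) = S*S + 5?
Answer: -2657400393770537/23118416755 ≈ -1.1495e+5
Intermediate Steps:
j(S) = 5 + S² (j(S) = S² + 5 = 5 + S²)
d(H) = -114 + H² (d(H) = (5 + H²) - 1*119 = (5 + H²) - 119 = -114 + H²)
-426108/d(-528) + ((180232 + 6213)*(-133862 - 173013))/497759 = -426108/(-114 + (-528)²) + ((180232 + 6213)*(-133862 - 173013))/497759 = -426108/(-114 + 278784) + (186445*(-306875))*(1/497759) = -426108/278670 - 57215309375*1/497759 = -426108*1/278670 - 57215309375/497759 = -71018/46445 - 57215309375/497759 = -2657400393770537/23118416755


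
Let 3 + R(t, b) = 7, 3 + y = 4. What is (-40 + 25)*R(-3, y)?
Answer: -60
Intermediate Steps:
y = 1 (y = -3 + 4 = 1)
R(t, b) = 4 (R(t, b) = -3 + 7 = 4)
(-40 + 25)*R(-3, y) = (-40 + 25)*4 = -15*4 = -60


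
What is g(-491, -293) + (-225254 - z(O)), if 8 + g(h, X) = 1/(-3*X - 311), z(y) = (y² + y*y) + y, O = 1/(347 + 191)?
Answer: -9258504278895/41101048 ≈ -2.2526e+5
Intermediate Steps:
O = 1/538 ≈ 0.0018587
z(y) = y + 2*y² (z(y) = (y² + y²) + y = 2*y² + y = y + 2*y²)
g(h, X) = -8 + 1/(-311 - 3*X) (g(h, X) = -8 + 1/(-3*X - 311) = -8 + 1/(-311 - 3*X))
g(-491, -293) + (-225254 - z(O)) = (-2489 - 24*(-293))/(311 + 3*(-293)) + (-225254 - (1 + 2*(1/538))/538) = (-2489 + 7032)/(311 - 879) + (-225254 - (1 + 1/269)/538) = 4543/(-568) + (-225254 - 270/(538*269)) = -1/568*4543 + (-225254 - 1*135/72361) = -4543/568 + (-225254 - 135/72361) = -4543/568 - 16299604829/72361 = -9258504278895/41101048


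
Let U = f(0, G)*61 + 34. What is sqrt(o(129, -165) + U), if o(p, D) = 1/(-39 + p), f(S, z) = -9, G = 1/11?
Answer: I*sqrt(463490)/30 ≈ 22.693*I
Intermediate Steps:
G = 1/11 ≈ 0.090909
U = -515 (U = -9*61 + 34 = -549 + 34 = -515)
sqrt(o(129, -165) + U) = sqrt(1/(-39 + 129) - 515) = sqrt(1/90 - 515) = sqrt(-46349/90) = I*sqrt(463490)/30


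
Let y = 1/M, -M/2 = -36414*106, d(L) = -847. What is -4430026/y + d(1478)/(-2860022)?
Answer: -8891749365577587859/260002 ≈ -3.4199e+13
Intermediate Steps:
M = 7719768 (M = -(-72828)*106 = -2*(-3859884) = 7719768)
y = 1/7719768 ≈ 1.2954e-7
-4430026/y + d(1478)/(-2860022) = -4430026/1/7719768 - 847/(-2860022) = -4430026*7719768 - 847*(-1/2860022) = -34198772953968 + 77/260002 = -8891749365577587859/260002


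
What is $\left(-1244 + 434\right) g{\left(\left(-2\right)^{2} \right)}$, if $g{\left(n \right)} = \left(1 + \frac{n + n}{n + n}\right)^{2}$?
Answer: $-3240$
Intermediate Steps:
$g{\left(n \right)} = 4$ ($g{\left(n \right)} = \left(1 + \frac{2 n}{2 n}\right)^{2} = \left(1 + 2 n \frac{1}{2 n}\right)^{2} = \left(1 + 1\right)^{2} = 2^{2} = 4$)
$\left(-1244 + 434\right) g{\left(\left(-2\right)^{2} \right)} = \left(-1244 + 434\right) 4 = \left(-810\right) 4 = -3240$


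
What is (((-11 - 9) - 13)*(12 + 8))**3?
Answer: -287496000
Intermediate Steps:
(((-11 - 9) - 13)*(12 + 8))**3 = ((-20 - 13)*20)**3 = (-33*20)**3 = (-660)**3 = -287496000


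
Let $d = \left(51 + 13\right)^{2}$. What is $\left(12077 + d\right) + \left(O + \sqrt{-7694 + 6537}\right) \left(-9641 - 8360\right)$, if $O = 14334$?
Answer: $-258010161 - 18001 i \sqrt{1157} \approx -2.5801 \cdot 10^{8} - 6.123 \cdot 10^{5} i$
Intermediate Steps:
$d = 4096$ ($d = 64^{2} = 4096$)
$\left(12077 + d\right) + \left(O + \sqrt{-7694 + 6537}\right) \left(-9641 - 8360\right) = \left(12077 + 4096\right) + \left(14334 + \sqrt{-7694 + 6537}\right) \left(-9641 - 8360\right) = 16173 + \left(14334 + \sqrt{-1157}\right) \left(-18001\right) = 16173 + \left(14334 + i \sqrt{1157}\right) \left(-18001\right) = 16173 - \left(258026334 + 18001 i \sqrt{1157}\right) = -258010161 - 18001 i \sqrt{1157}$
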